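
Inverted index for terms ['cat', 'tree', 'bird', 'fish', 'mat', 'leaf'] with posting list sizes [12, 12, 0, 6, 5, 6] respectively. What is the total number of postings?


Summing posting list sizes:
'cat': 12 postings
'tree': 12 postings
'bird': 0 postings
'fish': 6 postings
'mat': 5 postings
'leaf': 6 postings
Total = 12 + 12 + 0 + 6 + 5 + 6 = 41

41


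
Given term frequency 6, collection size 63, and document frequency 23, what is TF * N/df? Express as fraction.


TF * (N/df)
= 6 * (63/23)
= 6 * 63/23
= 378/23

378/23


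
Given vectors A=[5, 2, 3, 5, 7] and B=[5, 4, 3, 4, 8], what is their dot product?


Dot product = sum of element-wise products
A[0]*B[0] = 5*5 = 25
A[1]*B[1] = 2*4 = 8
A[2]*B[2] = 3*3 = 9
A[3]*B[3] = 5*4 = 20
A[4]*B[4] = 7*8 = 56
Sum = 25 + 8 + 9 + 20 + 56 = 118

118


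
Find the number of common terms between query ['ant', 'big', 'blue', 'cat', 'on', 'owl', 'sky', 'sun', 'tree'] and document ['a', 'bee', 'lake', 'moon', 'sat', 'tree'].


Query terms: ['ant', 'big', 'blue', 'cat', 'on', 'owl', 'sky', 'sun', 'tree']
Document terms: ['a', 'bee', 'lake', 'moon', 'sat', 'tree']
Common terms: ['tree']
Overlap count = 1

1


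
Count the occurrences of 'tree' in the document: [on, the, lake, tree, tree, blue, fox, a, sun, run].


Document has 10 words
Scanning for 'tree':
Found at positions: [3, 4]
Count = 2

2


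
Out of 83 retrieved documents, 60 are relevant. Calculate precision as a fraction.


Precision = relevant_retrieved / total_retrieved
= 60 / 83
= 60 / (60 + 23)
= 60/83

60/83


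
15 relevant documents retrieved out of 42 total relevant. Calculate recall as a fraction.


Recall = retrieved_relevant / total_relevant
= 15 / 42
= 15 / (15 + 27)
= 5/14

5/14


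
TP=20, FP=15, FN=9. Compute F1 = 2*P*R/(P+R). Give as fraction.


F1 = 2 * P * R / (P + R)
P = TP/(TP+FP) = 20/35 = 4/7
R = TP/(TP+FN) = 20/29 = 20/29
2 * P * R = 2 * 4/7 * 20/29 = 160/203
P + R = 4/7 + 20/29 = 256/203
F1 = 160/203 / 256/203 = 5/8

5/8


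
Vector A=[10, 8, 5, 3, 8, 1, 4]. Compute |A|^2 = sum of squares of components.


|A|^2 = sum of squared components
A[0]^2 = 10^2 = 100
A[1]^2 = 8^2 = 64
A[2]^2 = 5^2 = 25
A[3]^2 = 3^2 = 9
A[4]^2 = 8^2 = 64
A[5]^2 = 1^2 = 1
A[6]^2 = 4^2 = 16
Sum = 100 + 64 + 25 + 9 + 64 + 1 + 16 = 279

279


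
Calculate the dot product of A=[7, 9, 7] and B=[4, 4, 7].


Dot product = sum of element-wise products
A[0]*B[0] = 7*4 = 28
A[1]*B[1] = 9*4 = 36
A[2]*B[2] = 7*7 = 49
Sum = 28 + 36 + 49 = 113

113


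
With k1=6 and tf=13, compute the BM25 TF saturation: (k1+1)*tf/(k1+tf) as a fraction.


BM25 TF component = (k1+1)*tf / (k1+tf)
k1 = 6, tf = 13
Numerator = (6+1)*13 = 91
Denominator = 6 + 13 = 19
= 91/19 = 91/19

91/19


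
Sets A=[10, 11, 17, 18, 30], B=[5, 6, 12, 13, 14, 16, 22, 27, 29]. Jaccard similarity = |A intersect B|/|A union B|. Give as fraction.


A intersect B = []
|A intersect B| = 0
A union B = [5, 6, 10, 11, 12, 13, 14, 16, 17, 18, 22, 27, 29, 30]
|A union B| = 14
Jaccard = 0/14 = 0

0


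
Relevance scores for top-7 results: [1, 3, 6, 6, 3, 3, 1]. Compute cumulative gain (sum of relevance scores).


Cumulative Gain = sum of relevance scores
Position 1: rel=1, running sum=1
Position 2: rel=3, running sum=4
Position 3: rel=6, running sum=10
Position 4: rel=6, running sum=16
Position 5: rel=3, running sum=19
Position 6: rel=3, running sum=22
Position 7: rel=1, running sum=23
CG = 23

23


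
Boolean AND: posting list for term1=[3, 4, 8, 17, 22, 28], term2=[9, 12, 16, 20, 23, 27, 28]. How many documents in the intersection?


Boolean AND: find intersection of posting lists
term1 docs: [3, 4, 8, 17, 22, 28]
term2 docs: [9, 12, 16, 20, 23, 27, 28]
Intersection: [28]
|intersection| = 1

1


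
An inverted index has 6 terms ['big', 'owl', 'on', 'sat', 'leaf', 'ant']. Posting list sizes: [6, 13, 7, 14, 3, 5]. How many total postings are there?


Summing posting list sizes:
'big': 6 postings
'owl': 13 postings
'on': 7 postings
'sat': 14 postings
'leaf': 3 postings
'ant': 5 postings
Total = 6 + 13 + 7 + 14 + 3 + 5 = 48

48


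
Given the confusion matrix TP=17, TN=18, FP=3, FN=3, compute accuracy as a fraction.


Accuracy = (TP + TN) / (TP + TN + FP + FN)
TP + TN = 17 + 18 = 35
Total = 17 + 18 + 3 + 3 = 41
Accuracy = 35 / 41 = 35/41

35/41


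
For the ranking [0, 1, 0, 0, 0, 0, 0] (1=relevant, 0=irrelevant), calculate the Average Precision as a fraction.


Computing P@k for each relevant position:
Position 1: not relevant
Position 2: relevant, P@2 = 1/2 = 1/2
Position 3: not relevant
Position 4: not relevant
Position 5: not relevant
Position 6: not relevant
Position 7: not relevant
Sum of P@k = 1/2 = 1/2
AP = 1/2 / 1 = 1/2

1/2


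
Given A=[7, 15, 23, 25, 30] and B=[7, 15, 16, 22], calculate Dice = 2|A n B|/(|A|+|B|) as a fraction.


A intersect B = [7, 15]
|A intersect B| = 2
|A| = 5, |B| = 4
Dice = 2*2 / (5+4)
= 4 / 9 = 4/9

4/9


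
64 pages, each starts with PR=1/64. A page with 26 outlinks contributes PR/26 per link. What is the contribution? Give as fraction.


Initial PR = 1/64 = 1/64
Outlinks = 26
Contribution per link = PR / outlinks
= 1/64 / 26
= 1/1664

1/1664


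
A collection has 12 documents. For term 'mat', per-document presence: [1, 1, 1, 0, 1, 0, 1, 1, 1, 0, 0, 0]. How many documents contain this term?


Checking each document for 'mat':
Doc 1: present
Doc 2: present
Doc 3: present
Doc 4: absent
Doc 5: present
Doc 6: absent
Doc 7: present
Doc 8: present
Doc 9: present
Doc 10: absent
Doc 11: absent
Doc 12: absent
df = sum of presences = 1 + 1 + 1 + 0 + 1 + 0 + 1 + 1 + 1 + 0 + 0 + 0 = 7

7


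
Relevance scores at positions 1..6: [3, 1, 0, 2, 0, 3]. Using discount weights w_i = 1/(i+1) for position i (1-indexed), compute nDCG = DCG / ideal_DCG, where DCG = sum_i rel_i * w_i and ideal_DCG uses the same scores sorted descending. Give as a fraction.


Position discount weights w_i = 1/(i+1) for i=1..6:
Weights = [1/2, 1/3, 1/4, 1/5, 1/6, 1/7]
Actual relevance: [3, 1, 0, 2, 0, 3]
DCG = 3/2 + 1/3 + 0/4 + 2/5 + 0/6 + 3/7 = 559/210
Ideal relevance (sorted desc): [3, 3, 2, 1, 0, 0]
Ideal DCG = 3/2 + 3/3 + 2/4 + 1/5 + 0/6 + 0/7 = 16/5
nDCG = DCG / ideal_DCG = 559/210 / 16/5 = 559/672

559/672


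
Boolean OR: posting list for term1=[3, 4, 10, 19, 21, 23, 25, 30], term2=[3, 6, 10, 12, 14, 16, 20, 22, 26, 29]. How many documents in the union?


Boolean OR: find union of posting lists
term1 docs: [3, 4, 10, 19, 21, 23, 25, 30]
term2 docs: [3, 6, 10, 12, 14, 16, 20, 22, 26, 29]
Union: [3, 4, 6, 10, 12, 14, 16, 19, 20, 21, 22, 23, 25, 26, 29, 30]
|union| = 16

16


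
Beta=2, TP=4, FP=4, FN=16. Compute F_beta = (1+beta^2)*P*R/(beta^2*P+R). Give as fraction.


P = TP/(TP+FP) = 4/8 = 1/2
R = TP/(TP+FN) = 4/20 = 1/5
beta^2 = 2^2 = 4
(1 + beta^2) = 5
Numerator = (1+beta^2)*P*R = 1/2
Denominator = beta^2*P + R = 2 + 1/5 = 11/5
F_beta = 5/22

5/22


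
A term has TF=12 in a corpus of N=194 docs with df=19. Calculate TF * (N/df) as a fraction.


TF * (N/df)
= 12 * (194/19)
= 12 * 194/19
= 2328/19

2328/19


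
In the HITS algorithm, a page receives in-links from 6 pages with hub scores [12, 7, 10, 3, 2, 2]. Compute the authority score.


Authority = sum of hub scores of in-linkers
In-link 1: hub score = 12
In-link 2: hub score = 7
In-link 3: hub score = 10
In-link 4: hub score = 3
In-link 5: hub score = 2
In-link 6: hub score = 2
Authority = 12 + 7 + 10 + 3 + 2 + 2 = 36

36


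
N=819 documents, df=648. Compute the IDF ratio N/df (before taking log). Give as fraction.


IDF ratio = N / df
= 819 / 648
= 91/72

91/72


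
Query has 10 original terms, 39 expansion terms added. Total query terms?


Original terms: 10
Expansion terms: 39
Total = 10 + 39 = 49

49


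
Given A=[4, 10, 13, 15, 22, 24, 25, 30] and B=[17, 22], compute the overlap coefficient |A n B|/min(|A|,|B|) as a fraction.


A intersect B = [22]
|A intersect B| = 1
min(|A|, |B|) = min(8, 2) = 2
Overlap = 1 / 2 = 1/2

1/2


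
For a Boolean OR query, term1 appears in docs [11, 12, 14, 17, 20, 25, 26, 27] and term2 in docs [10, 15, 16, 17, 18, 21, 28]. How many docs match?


Boolean OR: find union of posting lists
term1 docs: [11, 12, 14, 17, 20, 25, 26, 27]
term2 docs: [10, 15, 16, 17, 18, 21, 28]
Union: [10, 11, 12, 14, 15, 16, 17, 18, 20, 21, 25, 26, 27, 28]
|union| = 14

14


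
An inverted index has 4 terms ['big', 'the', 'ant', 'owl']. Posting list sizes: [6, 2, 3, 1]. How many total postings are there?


Summing posting list sizes:
'big': 6 postings
'the': 2 postings
'ant': 3 postings
'owl': 1 postings
Total = 6 + 2 + 3 + 1 = 12

12


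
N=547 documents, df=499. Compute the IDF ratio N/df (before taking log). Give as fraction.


IDF ratio = N / df
= 547 / 499
= 547/499

547/499


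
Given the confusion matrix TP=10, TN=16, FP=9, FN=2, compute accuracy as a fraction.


Accuracy = (TP + TN) / (TP + TN + FP + FN)
TP + TN = 10 + 16 = 26
Total = 10 + 16 + 9 + 2 = 37
Accuracy = 26 / 37 = 26/37

26/37


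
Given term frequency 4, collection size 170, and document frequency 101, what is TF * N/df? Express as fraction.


TF * (N/df)
= 4 * (170/101)
= 4 * 170/101
= 680/101

680/101


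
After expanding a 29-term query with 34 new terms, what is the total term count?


Original terms: 29
Expansion terms: 34
Total = 29 + 34 = 63

63


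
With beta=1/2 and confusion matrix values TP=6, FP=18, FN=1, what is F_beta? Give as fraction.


P = TP/(TP+FP) = 6/24 = 1/4
R = TP/(TP+FN) = 6/7 = 6/7
beta^2 = 1/2^2 = 1/4
(1 + beta^2) = 5/4
Numerator = (1+beta^2)*P*R = 15/56
Denominator = beta^2*P + R = 1/16 + 6/7 = 103/112
F_beta = 30/103

30/103


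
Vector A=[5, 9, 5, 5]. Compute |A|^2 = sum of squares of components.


|A|^2 = sum of squared components
A[0]^2 = 5^2 = 25
A[1]^2 = 9^2 = 81
A[2]^2 = 5^2 = 25
A[3]^2 = 5^2 = 25
Sum = 25 + 81 + 25 + 25 = 156

156


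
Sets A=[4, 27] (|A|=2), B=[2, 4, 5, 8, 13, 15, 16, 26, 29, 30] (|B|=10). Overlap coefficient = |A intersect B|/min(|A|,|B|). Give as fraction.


A intersect B = [4]
|A intersect B| = 1
min(|A|, |B|) = min(2, 10) = 2
Overlap = 1 / 2 = 1/2

1/2


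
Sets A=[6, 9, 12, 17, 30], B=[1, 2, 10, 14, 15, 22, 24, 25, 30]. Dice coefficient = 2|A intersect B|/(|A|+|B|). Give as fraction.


A intersect B = [30]
|A intersect B| = 1
|A| = 5, |B| = 9
Dice = 2*1 / (5+9)
= 2 / 14 = 1/7

1/7


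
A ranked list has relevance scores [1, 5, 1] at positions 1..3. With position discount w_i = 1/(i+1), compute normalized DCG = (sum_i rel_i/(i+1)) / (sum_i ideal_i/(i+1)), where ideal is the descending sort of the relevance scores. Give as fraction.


Position discount weights w_i = 1/(i+1) for i=1..3:
Weights = [1/2, 1/3, 1/4]
Actual relevance: [1, 5, 1]
DCG = 1/2 + 5/3 + 1/4 = 29/12
Ideal relevance (sorted desc): [5, 1, 1]
Ideal DCG = 5/2 + 1/3 + 1/4 = 37/12
nDCG = DCG / ideal_DCG = 29/12 / 37/12 = 29/37

29/37


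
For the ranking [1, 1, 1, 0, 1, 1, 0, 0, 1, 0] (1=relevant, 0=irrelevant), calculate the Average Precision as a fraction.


Computing P@k for each relevant position:
Position 1: relevant, P@1 = 1/1 = 1
Position 2: relevant, P@2 = 2/2 = 1
Position 3: relevant, P@3 = 3/3 = 1
Position 4: not relevant
Position 5: relevant, P@5 = 4/5 = 4/5
Position 6: relevant, P@6 = 5/6 = 5/6
Position 7: not relevant
Position 8: not relevant
Position 9: relevant, P@9 = 6/9 = 2/3
Position 10: not relevant
Sum of P@k = 1 + 1 + 1 + 4/5 + 5/6 + 2/3 = 53/10
AP = 53/10 / 6 = 53/60

53/60


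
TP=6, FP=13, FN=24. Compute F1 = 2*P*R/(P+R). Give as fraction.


F1 = 2 * P * R / (P + R)
P = TP/(TP+FP) = 6/19 = 6/19
R = TP/(TP+FN) = 6/30 = 1/5
2 * P * R = 2 * 6/19 * 1/5 = 12/95
P + R = 6/19 + 1/5 = 49/95
F1 = 12/95 / 49/95 = 12/49

12/49


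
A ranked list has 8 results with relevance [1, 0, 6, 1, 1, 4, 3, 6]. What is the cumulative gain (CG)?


Cumulative Gain = sum of relevance scores
Position 1: rel=1, running sum=1
Position 2: rel=0, running sum=1
Position 3: rel=6, running sum=7
Position 4: rel=1, running sum=8
Position 5: rel=1, running sum=9
Position 6: rel=4, running sum=13
Position 7: rel=3, running sum=16
Position 8: rel=6, running sum=22
CG = 22

22


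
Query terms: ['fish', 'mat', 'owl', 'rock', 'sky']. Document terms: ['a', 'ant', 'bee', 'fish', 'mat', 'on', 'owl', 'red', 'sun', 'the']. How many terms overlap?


Query terms: ['fish', 'mat', 'owl', 'rock', 'sky']
Document terms: ['a', 'ant', 'bee', 'fish', 'mat', 'on', 'owl', 'red', 'sun', 'the']
Common terms: ['fish', 'mat', 'owl']
Overlap count = 3

3


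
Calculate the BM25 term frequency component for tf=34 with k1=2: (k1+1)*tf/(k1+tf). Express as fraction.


BM25 TF component = (k1+1)*tf / (k1+tf)
k1 = 2, tf = 34
Numerator = (2+1)*34 = 102
Denominator = 2 + 34 = 36
= 102/36 = 17/6

17/6


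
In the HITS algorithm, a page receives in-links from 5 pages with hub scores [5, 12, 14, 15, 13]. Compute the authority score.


Authority = sum of hub scores of in-linkers
In-link 1: hub score = 5
In-link 2: hub score = 12
In-link 3: hub score = 14
In-link 4: hub score = 15
In-link 5: hub score = 13
Authority = 5 + 12 + 14 + 15 + 13 = 59

59


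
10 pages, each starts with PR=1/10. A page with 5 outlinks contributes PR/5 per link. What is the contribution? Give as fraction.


Initial PR = 1/10 = 1/10
Outlinks = 5
Contribution per link = PR / outlinks
= 1/10 / 5
= 1/50

1/50


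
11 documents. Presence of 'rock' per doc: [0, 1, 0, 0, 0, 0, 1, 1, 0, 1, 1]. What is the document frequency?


Checking each document for 'rock':
Doc 1: absent
Doc 2: present
Doc 3: absent
Doc 4: absent
Doc 5: absent
Doc 6: absent
Doc 7: present
Doc 8: present
Doc 9: absent
Doc 10: present
Doc 11: present
df = sum of presences = 0 + 1 + 0 + 0 + 0 + 0 + 1 + 1 + 0 + 1 + 1 = 5

5


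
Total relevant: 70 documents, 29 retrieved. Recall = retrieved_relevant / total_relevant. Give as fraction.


Recall = retrieved_relevant / total_relevant
= 29 / 70
= 29 / (29 + 41)
= 29/70

29/70


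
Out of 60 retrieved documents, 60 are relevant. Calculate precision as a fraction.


Precision = relevant_retrieved / total_retrieved
= 60 / 60
= 60 / (60 + 0)
= 1

1


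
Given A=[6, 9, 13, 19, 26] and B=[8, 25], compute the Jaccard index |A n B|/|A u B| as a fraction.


A intersect B = []
|A intersect B| = 0
A union B = [6, 8, 9, 13, 19, 25, 26]
|A union B| = 7
Jaccard = 0/7 = 0

0


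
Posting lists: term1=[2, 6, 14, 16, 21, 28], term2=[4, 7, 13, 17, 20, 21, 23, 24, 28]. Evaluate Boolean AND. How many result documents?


Boolean AND: find intersection of posting lists
term1 docs: [2, 6, 14, 16, 21, 28]
term2 docs: [4, 7, 13, 17, 20, 21, 23, 24, 28]
Intersection: [21, 28]
|intersection| = 2

2


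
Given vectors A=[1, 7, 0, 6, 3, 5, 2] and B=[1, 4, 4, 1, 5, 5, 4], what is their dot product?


Dot product = sum of element-wise products
A[0]*B[0] = 1*1 = 1
A[1]*B[1] = 7*4 = 28
A[2]*B[2] = 0*4 = 0
A[3]*B[3] = 6*1 = 6
A[4]*B[4] = 3*5 = 15
A[5]*B[5] = 5*5 = 25
A[6]*B[6] = 2*4 = 8
Sum = 1 + 28 + 0 + 6 + 15 + 25 + 8 = 83

83


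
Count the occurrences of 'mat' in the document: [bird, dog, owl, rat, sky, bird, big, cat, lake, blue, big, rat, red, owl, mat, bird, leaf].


Document has 17 words
Scanning for 'mat':
Found at positions: [14]
Count = 1

1


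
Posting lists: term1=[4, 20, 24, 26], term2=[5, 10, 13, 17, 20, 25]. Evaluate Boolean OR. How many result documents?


Boolean OR: find union of posting lists
term1 docs: [4, 20, 24, 26]
term2 docs: [5, 10, 13, 17, 20, 25]
Union: [4, 5, 10, 13, 17, 20, 24, 25, 26]
|union| = 9

9


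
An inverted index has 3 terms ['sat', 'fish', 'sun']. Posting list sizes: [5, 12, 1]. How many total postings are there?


Summing posting list sizes:
'sat': 5 postings
'fish': 12 postings
'sun': 1 postings
Total = 5 + 12 + 1 = 18

18


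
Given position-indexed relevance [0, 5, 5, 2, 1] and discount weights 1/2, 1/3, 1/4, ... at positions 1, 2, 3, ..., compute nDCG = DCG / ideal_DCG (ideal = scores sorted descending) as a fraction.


Position discount weights w_i = 1/(i+1) for i=1..5:
Weights = [1/2, 1/3, 1/4, 1/5, 1/6]
Actual relevance: [0, 5, 5, 2, 1]
DCG = 0/2 + 5/3 + 5/4 + 2/5 + 1/6 = 209/60
Ideal relevance (sorted desc): [5, 5, 2, 1, 0]
Ideal DCG = 5/2 + 5/3 + 2/4 + 1/5 + 0/6 = 73/15
nDCG = DCG / ideal_DCG = 209/60 / 73/15 = 209/292

209/292


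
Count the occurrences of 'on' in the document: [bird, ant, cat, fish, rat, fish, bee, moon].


Document has 8 words
Scanning for 'on':
Term not found in document
Count = 0

0


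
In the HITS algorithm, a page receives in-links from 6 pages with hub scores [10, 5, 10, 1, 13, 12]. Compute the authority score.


Authority = sum of hub scores of in-linkers
In-link 1: hub score = 10
In-link 2: hub score = 5
In-link 3: hub score = 10
In-link 4: hub score = 1
In-link 5: hub score = 13
In-link 6: hub score = 12
Authority = 10 + 5 + 10 + 1 + 13 + 12 = 51

51


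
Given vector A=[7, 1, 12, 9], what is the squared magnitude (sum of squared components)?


|A|^2 = sum of squared components
A[0]^2 = 7^2 = 49
A[1]^2 = 1^2 = 1
A[2]^2 = 12^2 = 144
A[3]^2 = 9^2 = 81
Sum = 49 + 1 + 144 + 81 = 275

275


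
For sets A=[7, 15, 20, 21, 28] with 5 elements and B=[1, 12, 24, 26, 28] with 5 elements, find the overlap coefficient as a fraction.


A intersect B = [28]
|A intersect B| = 1
min(|A|, |B|) = min(5, 5) = 5
Overlap = 1 / 5 = 1/5

1/5


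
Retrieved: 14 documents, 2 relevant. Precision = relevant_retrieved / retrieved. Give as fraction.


Precision = relevant_retrieved / total_retrieved
= 2 / 14
= 2 / (2 + 12)
= 1/7

1/7


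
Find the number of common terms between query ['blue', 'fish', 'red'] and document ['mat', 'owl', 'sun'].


Query terms: ['blue', 'fish', 'red']
Document terms: ['mat', 'owl', 'sun']
Common terms: []
Overlap count = 0

0


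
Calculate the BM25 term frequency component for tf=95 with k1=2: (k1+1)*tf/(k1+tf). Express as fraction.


BM25 TF component = (k1+1)*tf / (k1+tf)
k1 = 2, tf = 95
Numerator = (2+1)*95 = 285
Denominator = 2 + 95 = 97
= 285/97 = 285/97

285/97


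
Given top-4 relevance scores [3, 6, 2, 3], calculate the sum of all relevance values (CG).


Cumulative Gain = sum of relevance scores
Position 1: rel=3, running sum=3
Position 2: rel=6, running sum=9
Position 3: rel=2, running sum=11
Position 4: rel=3, running sum=14
CG = 14

14


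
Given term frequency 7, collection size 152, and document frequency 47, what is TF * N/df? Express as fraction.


TF * (N/df)
= 7 * (152/47)
= 7 * 152/47
= 1064/47

1064/47


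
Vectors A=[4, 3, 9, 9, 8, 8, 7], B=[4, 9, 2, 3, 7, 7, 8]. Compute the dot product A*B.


Dot product = sum of element-wise products
A[0]*B[0] = 4*4 = 16
A[1]*B[1] = 3*9 = 27
A[2]*B[2] = 9*2 = 18
A[3]*B[3] = 9*3 = 27
A[4]*B[4] = 8*7 = 56
A[5]*B[5] = 8*7 = 56
A[6]*B[6] = 7*8 = 56
Sum = 16 + 27 + 18 + 27 + 56 + 56 + 56 = 256

256


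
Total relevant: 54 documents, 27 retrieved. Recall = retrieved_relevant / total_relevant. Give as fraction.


Recall = retrieved_relevant / total_relevant
= 27 / 54
= 27 / (27 + 27)
= 1/2

1/2


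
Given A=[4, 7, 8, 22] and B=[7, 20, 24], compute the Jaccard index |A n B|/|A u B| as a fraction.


A intersect B = [7]
|A intersect B| = 1
A union B = [4, 7, 8, 20, 22, 24]
|A union B| = 6
Jaccard = 1/6 = 1/6

1/6


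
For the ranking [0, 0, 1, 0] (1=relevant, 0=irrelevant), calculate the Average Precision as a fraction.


Computing P@k for each relevant position:
Position 1: not relevant
Position 2: not relevant
Position 3: relevant, P@3 = 1/3 = 1/3
Position 4: not relevant
Sum of P@k = 1/3 = 1/3
AP = 1/3 / 1 = 1/3

1/3


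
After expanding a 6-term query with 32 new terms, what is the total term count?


Original terms: 6
Expansion terms: 32
Total = 6 + 32 = 38

38


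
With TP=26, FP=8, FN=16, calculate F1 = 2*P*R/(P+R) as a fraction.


F1 = 2 * P * R / (P + R)
P = TP/(TP+FP) = 26/34 = 13/17
R = TP/(TP+FN) = 26/42 = 13/21
2 * P * R = 2 * 13/17 * 13/21 = 338/357
P + R = 13/17 + 13/21 = 494/357
F1 = 338/357 / 494/357 = 13/19

13/19


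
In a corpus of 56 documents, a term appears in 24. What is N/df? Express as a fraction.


IDF ratio = N / df
= 56 / 24
= 7/3

7/3


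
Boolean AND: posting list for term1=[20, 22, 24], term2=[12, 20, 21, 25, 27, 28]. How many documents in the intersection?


Boolean AND: find intersection of posting lists
term1 docs: [20, 22, 24]
term2 docs: [12, 20, 21, 25, 27, 28]
Intersection: [20]
|intersection| = 1

1


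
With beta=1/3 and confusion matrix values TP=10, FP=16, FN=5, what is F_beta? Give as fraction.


P = TP/(TP+FP) = 10/26 = 5/13
R = TP/(TP+FN) = 10/15 = 2/3
beta^2 = 1/3^2 = 1/9
(1 + beta^2) = 10/9
Numerator = (1+beta^2)*P*R = 100/351
Denominator = beta^2*P + R = 5/117 + 2/3 = 83/117
F_beta = 100/249

100/249


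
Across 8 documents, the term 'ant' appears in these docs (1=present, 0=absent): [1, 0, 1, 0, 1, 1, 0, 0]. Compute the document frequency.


Checking each document for 'ant':
Doc 1: present
Doc 2: absent
Doc 3: present
Doc 4: absent
Doc 5: present
Doc 6: present
Doc 7: absent
Doc 8: absent
df = sum of presences = 1 + 0 + 1 + 0 + 1 + 1 + 0 + 0 = 4

4


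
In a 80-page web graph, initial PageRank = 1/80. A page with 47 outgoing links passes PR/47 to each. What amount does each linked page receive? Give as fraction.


Initial PR = 1/80 = 1/80
Outlinks = 47
Contribution per link = PR / outlinks
= 1/80 / 47
= 1/3760

1/3760


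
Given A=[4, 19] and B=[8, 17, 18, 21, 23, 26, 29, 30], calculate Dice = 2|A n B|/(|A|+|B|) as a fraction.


A intersect B = []
|A intersect B| = 0
|A| = 2, |B| = 8
Dice = 2*0 / (2+8)
= 0 / 10 = 0

0


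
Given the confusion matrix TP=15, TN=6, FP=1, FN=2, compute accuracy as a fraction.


Accuracy = (TP + TN) / (TP + TN + FP + FN)
TP + TN = 15 + 6 = 21
Total = 15 + 6 + 1 + 2 = 24
Accuracy = 21 / 24 = 7/8

7/8


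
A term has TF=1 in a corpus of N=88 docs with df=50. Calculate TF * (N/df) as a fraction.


TF * (N/df)
= 1 * (88/50)
= 1 * 44/25
= 44/25

44/25


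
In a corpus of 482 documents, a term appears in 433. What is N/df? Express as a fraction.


IDF ratio = N / df
= 482 / 433
= 482/433

482/433


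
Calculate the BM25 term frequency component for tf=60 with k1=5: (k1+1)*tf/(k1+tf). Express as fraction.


BM25 TF component = (k1+1)*tf / (k1+tf)
k1 = 5, tf = 60
Numerator = (5+1)*60 = 360
Denominator = 5 + 60 = 65
= 360/65 = 72/13

72/13


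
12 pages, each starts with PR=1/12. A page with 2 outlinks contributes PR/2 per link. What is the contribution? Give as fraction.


Initial PR = 1/12 = 1/12
Outlinks = 2
Contribution per link = PR / outlinks
= 1/12 / 2
= 1/24

1/24


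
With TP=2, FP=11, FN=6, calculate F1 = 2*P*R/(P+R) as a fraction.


F1 = 2 * P * R / (P + R)
P = TP/(TP+FP) = 2/13 = 2/13
R = TP/(TP+FN) = 2/8 = 1/4
2 * P * R = 2 * 2/13 * 1/4 = 1/13
P + R = 2/13 + 1/4 = 21/52
F1 = 1/13 / 21/52 = 4/21

4/21


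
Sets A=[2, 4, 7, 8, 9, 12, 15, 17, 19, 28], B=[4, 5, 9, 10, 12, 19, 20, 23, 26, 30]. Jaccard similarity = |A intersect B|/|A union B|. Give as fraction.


A intersect B = [4, 9, 12, 19]
|A intersect B| = 4
A union B = [2, 4, 5, 7, 8, 9, 10, 12, 15, 17, 19, 20, 23, 26, 28, 30]
|A union B| = 16
Jaccard = 4/16 = 1/4

1/4


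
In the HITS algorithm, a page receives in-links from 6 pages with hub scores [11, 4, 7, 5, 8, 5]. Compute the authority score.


Authority = sum of hub scores of in-linkers
In-link 1: hub score = 11
In-link 2: hub score = 4
In-link 3: hub score = 7
In-link 4: hub score = 5
In-link 5: hub score = 8
In-link 6: hub score = 5
Authority = 11 + 4 + 7 + 5 + 8 + 5 = 40

40


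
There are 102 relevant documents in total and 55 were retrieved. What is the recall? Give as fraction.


Recall = retrieved_relevant / total_relevant
= 55 / 102
= 55 / (55 + 47)
= 55/102

55/102


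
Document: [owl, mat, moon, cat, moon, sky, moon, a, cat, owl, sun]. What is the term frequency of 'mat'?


Document has 11 words
Scanning for 'mat':
Found at positions: [1]
Count = 1

1


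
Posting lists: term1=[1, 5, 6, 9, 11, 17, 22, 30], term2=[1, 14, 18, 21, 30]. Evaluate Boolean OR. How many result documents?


Boolean OR: find union of posting lists
term1 docs: [1, 5, 6, 9, 11, 17, 22, 30]
term2 docs: [1, 14, 18, 21, 30]
Union: [1, 5, 6, 9, 11, 14, 17, 18, 21, 22, 30]
|union| = 11

11


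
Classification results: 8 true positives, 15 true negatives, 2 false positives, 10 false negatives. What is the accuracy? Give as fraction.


Accuracy = (TP + TN) / (TP + TN + FP + FN)
TP + TN = 8 + 15 = 23
Total = 8 + 15 + 2 + 10 = 35
Accuracy = 23 / 35 = 23/35

23/35


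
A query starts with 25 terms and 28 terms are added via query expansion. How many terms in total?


Original terms: 25
Expansion terms: 28
Total = 25 + 28 = 53

53


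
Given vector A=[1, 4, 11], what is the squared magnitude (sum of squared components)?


|A|^2 = sum of squared components
A[0]^2 = 1^2 = 1
A[1]^2 = 4^2 = 16
A[2]^2 = 11^2 = 121
Sum = 1 + 16 + 121 = 138

138


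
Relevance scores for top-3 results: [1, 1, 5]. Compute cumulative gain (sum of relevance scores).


Cumulative Gain = sum of relevance scores
Position 1: rel=1, running sum=1
Position 2: rel=1, running sum=2
Position 3: rel=5, running sum=7
CG = 7

7


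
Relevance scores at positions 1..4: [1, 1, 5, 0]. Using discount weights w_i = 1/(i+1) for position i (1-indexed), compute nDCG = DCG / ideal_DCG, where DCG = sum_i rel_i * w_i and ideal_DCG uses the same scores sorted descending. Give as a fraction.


Position discount weights w_i = 1/(i+1) for i=1..4:
Weights = [1/2, 1/3, 1/4, 1/5]
Actual relevance: [1, 1, 5, 0]
DCG = 1/2 + 1/3 + 5/4 + 0/5 = 25/12
Ideal relevance (sorted desc): [5, 1, 1, 0]
Ideal DCG = 5/2 + 1/3 + 1/4 + 0/5 = 37/12
nDCG = DCG / ideal_DCG = 25/12 / 37/12 = 25/37

25/37


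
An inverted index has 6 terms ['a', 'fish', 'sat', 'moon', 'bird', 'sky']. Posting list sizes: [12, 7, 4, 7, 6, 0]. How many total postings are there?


Summing posting list sizes:
'a': 12 postings
'fish': 7 postings
'sat': 4 postings
'moon': 7 postings
'bird': 6 postings
'sky': 0 postings
Total = 12 + 7 + 4 + 7 + 6 + 0 = 36

36


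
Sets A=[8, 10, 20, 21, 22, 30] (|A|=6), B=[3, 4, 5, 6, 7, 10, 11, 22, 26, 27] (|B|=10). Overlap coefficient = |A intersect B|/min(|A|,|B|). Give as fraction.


A intersect B = [10, 22]
|A intersect B| = 2
min(|A|, |B|) = min(6, 10) = 6
Overlap = 2 / 6 = 1/3

1/3


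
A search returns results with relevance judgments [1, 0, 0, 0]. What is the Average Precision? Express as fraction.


Computing P@k for each relevant position:
Position 1: relevant, P@1 = 1/1 = 1
Position 2: not relevant
Position 3: not relevant
Position 4: not relevant
Sum of P@k = 1 = 1
AP = 1 / 1 = 1

1


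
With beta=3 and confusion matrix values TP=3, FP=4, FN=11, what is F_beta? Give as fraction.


P = TP/(TP+FP) = 3/7 = 3/7
R = TP/(TP+FN) = 3/14 = 3/14
beta^2 = 3^2 = 9
(1 + beta^2) = 10
Numerator = (1+beta^2)*P*R = 45/49
Denominator = beta^2*P + R = 27/7 + 3/14 = 57/14
F_beta = 30/133

30/133


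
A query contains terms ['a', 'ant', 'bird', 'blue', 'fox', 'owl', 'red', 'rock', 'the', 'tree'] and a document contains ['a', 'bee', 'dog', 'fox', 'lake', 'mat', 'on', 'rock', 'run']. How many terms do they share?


Query terms: ['a', 'ant', 'bird', 'blue', 'fox', 'owl', 'red', 'rock', 'the', 'tree']
Document terms: ['a', 'bee', 'dog', 'fox', 'lake', 'mat', 'on', 'rock', 'run']
Common terms: ['a', 'fox', 'rock']
Overlap count = 3

3


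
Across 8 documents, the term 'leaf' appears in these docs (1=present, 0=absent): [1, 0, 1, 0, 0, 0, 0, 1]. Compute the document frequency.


Checking each document for 'leaf':
Doc 1: present
Doc 2: absent
Doc 3: present
Doc 4: absent
Doc 5: absent
Doc 6: absent
Doc 7: absent
Doc 8: present
df = sum of presences = 1 + 0 + 1 + 0 + 0 + 0 + 0 + 1 = 3

3


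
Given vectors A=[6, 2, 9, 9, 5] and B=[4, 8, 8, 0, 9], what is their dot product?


Dot product = sum of element-wise products
A[0]*B[0] = 6*4 = 24
A[1]*B[1] = 2*8 = 16
A[2]*B[2] = 9*8 = 72
A[3]*B[3] = 9*0 = 0
A[4]*B[4] = 5*9 = 45
Sum = 24 + 16 + 72 + 0 + 45 = 157

157


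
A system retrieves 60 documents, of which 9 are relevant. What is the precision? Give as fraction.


Precision = relevant_retrieved / total_retrieved
= 9 / 60
= 9 / (9 + 51)
= 3/20

3/20


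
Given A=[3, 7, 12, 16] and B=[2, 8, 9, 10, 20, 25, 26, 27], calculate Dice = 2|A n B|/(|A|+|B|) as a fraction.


A intersect B = []
|A intersect B| = 0
|A| = 4, |B| = 8
Dice = 2*0 / (4+8)
= 0 / 12 = 0

0


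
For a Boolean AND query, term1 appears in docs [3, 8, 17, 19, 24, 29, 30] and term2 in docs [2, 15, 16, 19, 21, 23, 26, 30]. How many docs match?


Boolean AND: find intersection of posting lists
term1 docs: [3, 8, 17, 19, 24, 29, 30]
term2 docs: [2, 15, 16, 19, 21, 23, 26, 30]
Intersection: [19, 30]
|intersection| = 2

2


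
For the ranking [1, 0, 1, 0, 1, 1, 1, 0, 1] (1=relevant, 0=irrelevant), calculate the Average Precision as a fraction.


Computing P@k for each relevant position:
Position 1: relevant, P@1 = 1/1 = 1
Position 2: not relevant
Position 3: relevant, P@3 = 2/3 = 2/3
Position 4: not relevant
Position 5: relevant, P@5 = 3/5 = 3/5
Position 6: relevant, P@6 = 4/6 = 2/3
Position 7: relevant, P@7 = 5/7 = 5/7
Position 8: not relevant
Position 9: relevant, P@9 = 6/9 = 2/3
Sum of P@k = 1 + 2/3 + 3/5 + 2/3 + 5/7 + 2/3 = 151/35
AP = 151/35 / 6 = 151/210

151/210


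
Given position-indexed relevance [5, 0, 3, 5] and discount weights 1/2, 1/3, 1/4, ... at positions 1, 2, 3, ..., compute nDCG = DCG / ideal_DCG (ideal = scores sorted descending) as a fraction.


Position discount weights w_i = 1/(i+1) for i=1..4:
Weights = [1/2, 1/3, 1/4, 1/5]
Actual relevance: [5, 0, 3, 5]
DCG = 5/2 + 0/3 + 3/4 + 5/5 = 17/4
Ideal relevance (sorted desc): [5, 5, 3, 0]
Ideal DCG = 5/2 + 5/3 + 3/4 + 0/5 = 59/12
nDCG = DCG / ideal_DCG = 17/4 / 59/12 = 51/59

51/59


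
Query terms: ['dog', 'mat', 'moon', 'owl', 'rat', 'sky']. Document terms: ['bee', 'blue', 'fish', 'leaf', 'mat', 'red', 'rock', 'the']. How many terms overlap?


Query terms: ['dog', 'mat', 'moon', 'owl', 'rat', 'sky']
Document terms: ['bee', 'blue', 'fish', 'leaf', 'mat', 'red', 'rock', 'the']
Common terms: ['mat']
Overlap count = 1

1


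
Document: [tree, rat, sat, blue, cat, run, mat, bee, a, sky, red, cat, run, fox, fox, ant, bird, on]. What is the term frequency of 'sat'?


Document has 18 words
Scanning for 'sat':
Found at positions: [2]
Count = 1

1


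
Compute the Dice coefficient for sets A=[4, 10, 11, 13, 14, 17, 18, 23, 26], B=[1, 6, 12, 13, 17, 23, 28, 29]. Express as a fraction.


A intersect B = [13, 17, 23]
|A intersect B| = 3
|A| = 9, |B| = 8
Dice = 2*3 / (9+8)
= 6 / 17 = 6/17

6/17


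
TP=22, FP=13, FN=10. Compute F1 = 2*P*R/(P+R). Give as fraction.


F1 = 2 * P * R / (P + R)
P = TP/(TP+FP) = 22/35 = 22/35
R = TP/(TP+FN) = 22/32 = 11/16
2 * P * R = 2 * 22/35 * 11/16 = 121/140
P + R = 22/35 + 11/16 = 737/560
F1 = 121/140 / 737/560 = 44/67

44/67


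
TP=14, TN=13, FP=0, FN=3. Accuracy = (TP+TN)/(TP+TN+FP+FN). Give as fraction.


Accuracy = (TP + TN) / (TP + TN + FP + FN)
TP + TN = 14 + 13 = 27
Total = 14 + 13 + 0 + 3 = 30
Accuracy = 27 / 30 = 9/10

9/10


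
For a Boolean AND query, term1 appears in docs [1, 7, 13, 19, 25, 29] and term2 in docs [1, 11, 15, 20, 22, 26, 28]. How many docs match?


Boolean AND: find intersection of posting lists
term1 docs: [1, 7, 13, 19, 25, 29]
term2 docs: [1, 11, 15, 20, 22, 26, 28]
Intersection: [1]
|intersection| = 1

1


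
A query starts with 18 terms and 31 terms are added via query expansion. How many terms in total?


Original terms: 18
Expansion terms: 31
Total = 18 + 31 = 49

49


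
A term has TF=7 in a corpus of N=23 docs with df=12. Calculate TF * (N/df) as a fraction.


TF * (N/df)
= 7 * (23/12)
= 7 * 23/12
= 161/12

161/12


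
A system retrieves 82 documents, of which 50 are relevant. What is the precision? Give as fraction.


Precision = relevant_retrieved / total_retrieved
= 50 / 82
= 50 / (50 + 32)
= 25/41

25/41


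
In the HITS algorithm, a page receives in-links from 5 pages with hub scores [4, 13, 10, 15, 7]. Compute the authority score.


Authority = sum of hub scores of in-linkers
In-link 1: hub score = 4
In-link 2: hub score = 13
In-link 3: hub score = 10
In-link 4: hub score = 15
In-link 5: hub score = 7
Authority = 4 + 13 + 10 + 15 + 7 = 49

49


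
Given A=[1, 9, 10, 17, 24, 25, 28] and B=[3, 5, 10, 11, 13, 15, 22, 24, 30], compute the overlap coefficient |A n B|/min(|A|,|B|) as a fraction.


A intersect B = [10, 24]
|A intersect B| = 2
min(|A|, |B|) = min(7, 9) = 7
Overlap = 2 / 7 = 2/7

2/7


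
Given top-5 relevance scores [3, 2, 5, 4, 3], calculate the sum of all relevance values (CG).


Cumulative Gain = sum of relevance scores
Position 1: rel=3, running sum=3
Position 2: rel=2, running sum=5
Position 3: rel=5, running sum=10
Position 4: rel=4, running sum=14
Position 5: rel=3, running sum=17
CG = 17

17


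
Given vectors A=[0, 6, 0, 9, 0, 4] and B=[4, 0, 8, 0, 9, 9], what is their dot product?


Dot product = sum of element-wise products
A[0]*B[0] = 0*4 = 0
A[1]*B[1] = 6*0 = 0
A[2]*B[2] = 0*8 = 0
A[3]*B[3] = 9*0 = 0
A[4]*B[4] = 0*9 = 0
A[5]*B[5] = 4*9 = 36
Sum = 0 + 0 + 0 + 0 + 0 + 36 = 36

36


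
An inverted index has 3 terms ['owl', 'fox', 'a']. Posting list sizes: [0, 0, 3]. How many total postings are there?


Summing posting list sizes:
'owl': 0 postings
'fox': 0 postings
'a': 3 postings
Total = 0 + 0 + 3 = 3

3


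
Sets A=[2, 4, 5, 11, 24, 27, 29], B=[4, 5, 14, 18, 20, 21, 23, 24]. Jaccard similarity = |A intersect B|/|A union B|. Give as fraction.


A intersect B = [4, 5, 24]
|A intersect B| = 3
A union B = [2, 4, 5, 11, 14, 18, 20, 21, 23, 24, 27, 29]
|A union B| = 12
Jaccard = 3/12 = 1/4

1/4


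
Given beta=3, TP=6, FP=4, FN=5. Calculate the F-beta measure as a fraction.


P = TP/(TP+FP) = 6/10 = 3/5
R = TP/(TP+FN) = 6/11 = 6/11
beta^2 = 3^2 = 9
(1 + beta^2) = 10
Numerator = (1+beta^2)*P*R = 36/11
Denominator = beta^2*P + R = 27/5 + 6/11 = 327/55
F_beta = 60/109

60/109


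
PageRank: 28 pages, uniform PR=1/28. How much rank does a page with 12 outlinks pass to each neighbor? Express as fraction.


Initial PR = 1/28 = 1/28
Outlinks = 12
Contribution per link = PR / outlinks
= 1/28 / 12
= 1/336

1/336


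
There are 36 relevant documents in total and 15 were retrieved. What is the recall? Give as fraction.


Recall = retrieved_relevant / total_relevant
= 15 / 36
= 15 / (15 + 21)
= 5/12

5/12


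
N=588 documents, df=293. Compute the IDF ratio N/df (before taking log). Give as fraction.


IDF ratio = N / df
= 588 / 293
= 588/293

588/293


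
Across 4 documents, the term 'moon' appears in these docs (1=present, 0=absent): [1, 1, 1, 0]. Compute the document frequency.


Checking each document for 'moon':
Doc 1: present
Doc 2: present
Doc 3: present
Doc 4: absent
df = sum of presences = 1 + 1 + 1 + 0 = 3

3


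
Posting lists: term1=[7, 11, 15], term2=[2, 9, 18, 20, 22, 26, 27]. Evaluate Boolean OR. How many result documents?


Boolean OR: find union of posting lists
term1 docs: [7, 11, 15]
term2 docs: [2, 9, 18, 20, 22, 26, 27]
Union: [2, 7, 9, 11, 15, 18, 20, 22, 26, 27]
|union| = 10

10


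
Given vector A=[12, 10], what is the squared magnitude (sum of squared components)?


|A|^2 = sum of squared components
A[0]^2 = 12^2 = 144
A[1]^2 = 10^2 = 100
Sum = 144 + 100 = 244

244


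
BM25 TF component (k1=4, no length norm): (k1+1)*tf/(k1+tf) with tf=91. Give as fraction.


BM25 TF component = (k1+1)*tf / (k1+tf)
k1 = 4, tf = 91
Numerator = (4+1)*91 = 455
Denominator = 4 + 91 = 95
= 455/95 = 91/19

91/19


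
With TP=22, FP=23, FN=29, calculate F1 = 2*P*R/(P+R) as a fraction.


F1 = 2 * P * R / (P + R)
P = TP/(TP+FP) = 22/45 = 22/45
R = TP/(TP+FN) = 22/51 = 22/51
2 * P * R = 2 * 22/45 * 22/51 = 968/2295
P + R = 22/45 + 22/51 = 704/765
F1 = 968/2295 / 704/765 = 11/24

11/24


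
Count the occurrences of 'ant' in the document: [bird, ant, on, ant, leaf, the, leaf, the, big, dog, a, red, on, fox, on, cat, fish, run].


Document has 18 words
Scanning for 'ant':
Found at positions: [1, 3]
Count = 2

2


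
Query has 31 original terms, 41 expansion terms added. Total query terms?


Original terms: 31
Expansion terms: 41
Total = 31 + 41 = 72

72


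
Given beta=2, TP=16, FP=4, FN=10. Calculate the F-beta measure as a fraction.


P = TP/(TP+FP) = 16/20 = 4/5
R = TP/(TP+FN) = 16/26 = 8/13
beta^2 = 2^2 = 4
(1 + beta^2) = 5
Numerator = (1+beta^2)*P*R = 32/13
Denominator = beta^2*P + R = 16/5 + 8/13 = 248/65
F_beta = 20/31

20/31


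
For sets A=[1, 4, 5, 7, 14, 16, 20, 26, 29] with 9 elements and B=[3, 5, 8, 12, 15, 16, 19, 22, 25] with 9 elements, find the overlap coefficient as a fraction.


A intersect B = [5, 16]
|A intersect B| = 2
min(|A|, |B|) = min(9, 9) = 9
Overlap = 2 / 9 = 2/9

2/9


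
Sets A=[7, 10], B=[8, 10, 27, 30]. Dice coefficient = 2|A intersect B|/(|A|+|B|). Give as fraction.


A intersect B = [10]
|A intersect B| = 1
|A| = 2, |B| = 4
Dice = 2*1 / (2+4)
= 2 / 6 = 1/3

1/3


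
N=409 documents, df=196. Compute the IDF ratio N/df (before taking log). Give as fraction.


IDF ratio = N / df
= 409 / 196
= 409/196

409/196


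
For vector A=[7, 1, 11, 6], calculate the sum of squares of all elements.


|A|^2 = sum of squared components
A[0]^2 = 7^2 = 49
A[1]^2 = 1^2 = 1
A[2]^2 = 11^2 = 121
A[3]^2 = 6^2 = 36
Sum = 49 + 1 + 121 + 36 = 207

207


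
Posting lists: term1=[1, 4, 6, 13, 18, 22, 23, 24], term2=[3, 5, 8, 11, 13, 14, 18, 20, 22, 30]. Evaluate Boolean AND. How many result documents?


Boolean AND: find intersection of posting lists
term1 docs: [1, 4, 6, 13, 18, 22, 23, 24]
term2 docs: [3, 5, 8, 11, 13, 14, 18, 20, 22, 30]
Intersection: [13, 18, 22]
|intersection| = 3

3


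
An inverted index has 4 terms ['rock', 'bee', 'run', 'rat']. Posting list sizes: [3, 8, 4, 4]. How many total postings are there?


Summing posting list sizes:
'rock': 3 postings
'bee': 8 postings
'run': 4 postings
'rat': 4 postings
Total = 3 + 8 + 4 + 4 = 19

19


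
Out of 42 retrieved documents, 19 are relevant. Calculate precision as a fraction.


Precision = relevant_retrieved / total_retrieved
= 19 / 42
= 19 / (19 + 23)
= 19/42

19/42


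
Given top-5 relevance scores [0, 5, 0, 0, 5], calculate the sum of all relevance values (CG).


Cumulative Gain = sum of relevance scores
Position 1: rel=0, running sum=0
Position 2: rel=5, running sum=5
Position 3: rel=0, running sum=5
Position 4: rel=0, running sum=5
Position 5: rel=5, running sum=10
CG = 10

10


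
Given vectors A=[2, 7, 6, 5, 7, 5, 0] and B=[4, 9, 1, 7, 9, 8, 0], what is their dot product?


Dot product = sum of element-wise products
A[0]*B[0] = 2*4 = 8
A[1]*B[1] = 7*9 = 63
A[2]*B[2] = 6*1 = 6
A[3]*B[3] = 5*7 = 35
A[4]*B[4] = 7*9 = 63
A[5]*B[5] = 5*8 = 40
A[6]*B[6] = 0*0 = 0
Sum = 8 + 63 + 6 + 35 + 63 + 40 + 0 = 215

215


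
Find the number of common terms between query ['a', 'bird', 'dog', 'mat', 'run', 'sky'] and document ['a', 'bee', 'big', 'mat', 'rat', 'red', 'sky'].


Query terms: ['a', 'bird', 'dog', 'mat', 'run', 'sky']
Document terms: ['a', 'bee', 'big', 'mat', 'rat', 'red', 'sky']
Common terms: ['a', 'mat', 'sky']
Overlap count = 3

3


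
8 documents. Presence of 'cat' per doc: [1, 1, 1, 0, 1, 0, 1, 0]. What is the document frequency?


Checking each document for 'cat':
Doc 1: present
Doc 2: present
Doc 3: present
Doc 4: absent
Doc 5: present
Doc 6: absent
Doc 7: present
Doc 8: absent
df = sum of presences = 1 + 1 + 1 + 0 + 1 + 0 + 1 + 0 = 5

5


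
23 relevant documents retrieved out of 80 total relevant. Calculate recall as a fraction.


Recall = retrieved_relevant / total_relevant
= 23 / 80
= 23 / (23 + 57)
= 23/80

23/80
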